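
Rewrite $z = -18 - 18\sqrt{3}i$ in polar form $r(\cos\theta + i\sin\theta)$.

r = |z| = sqrt(a^2 + b^2) = sqrt((-18)^2 + (-18*sqrt(3))^2) = sqrt(324 + 972) = sqrt(1296) = 36
θ = arctan(b/a) = arctan(-31.1769/-18) (quadrant-adjusted) = 240°
z = 36(cos 240° + i sin 240°)


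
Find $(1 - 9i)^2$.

(a + bi)^2 = a^2 - b^2 + 2abi
= 1^2 - (-9)^2 + 2*1*(-9)i
= -80 - 18i


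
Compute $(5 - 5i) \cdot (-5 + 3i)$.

(a1*a2 - b1*b2) + (a1*b2 + b1*a2)i
= (-25 - (-15)) + (15 + 25)i
= -10 + 40i


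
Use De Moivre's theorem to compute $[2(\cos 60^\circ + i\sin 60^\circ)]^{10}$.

By De Moivre: z^n = r^n(cos(nθ) + i sin(nθ))
= 2^10(cos(10*60°) + i sin(10*60°))
= 1024(cos 240° + i sin 240°)
= -512 - 512*sqrt(3)i


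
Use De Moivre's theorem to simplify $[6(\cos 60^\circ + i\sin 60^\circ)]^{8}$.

By De Moivre: z^n = r^n(cos(nθ) + i sin(nθ))
= 6^8(cos(8*60°) + i sin(8*60°))
= 1679616(cos 120° + i sin 120°)
= -839808 + 839808*sqrt(3)i


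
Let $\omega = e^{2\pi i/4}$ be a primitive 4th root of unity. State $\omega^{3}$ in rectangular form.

ω^3 = e^(2πi·3/4) = e^(i·3π/2)
= cos(3π/2) + i sin(3π/2)
= -i


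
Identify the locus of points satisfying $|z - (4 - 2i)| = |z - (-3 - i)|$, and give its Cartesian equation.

|z - z1| = |z - z2| means z is equidistant from z1 and z2,
i.e. the perpendicular bisector of the segment from (4, -2) to (-3, -1) (midpoint (1/2, -3/2)).
With z = x + yi, square both sides:
(x - 4)^2 + (y - (-2))^2 = (x - (-3))^2 + (y - (-1))^2
The x^2 and y^2 terms cancel: -14x + 2y = 10 - 20 = -10
Simplify: 7x - y = 5
Locus: Perpendicular bisector of the segment from (4, -2) to (-3, -1): the line 7x - y = 5


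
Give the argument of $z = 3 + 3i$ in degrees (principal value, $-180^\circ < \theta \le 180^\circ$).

θ = arctan(b/a) = arctan(3/3) (quadrant-adjusted) = 45°


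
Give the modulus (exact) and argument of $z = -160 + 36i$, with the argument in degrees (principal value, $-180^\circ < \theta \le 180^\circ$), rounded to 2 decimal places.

|z| = sqrt((-160)^2 + 36^2) = 164
arg(z) = arctan(b/a) = arctan(36/-160) (quadrant-adjusted) = 167.32°


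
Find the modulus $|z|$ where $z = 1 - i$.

|z| = sqrt(a^2 + b^2) = sqrt(1^2 + (-1)^2) = sqrt(2) = sqrt(2)


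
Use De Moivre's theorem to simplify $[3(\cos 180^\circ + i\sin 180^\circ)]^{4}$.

By De Moivre: z^n = r^n(cos(nθ) + i sin(nθ))
= 3^4(cos(4*180°) + i sin(4*180°))
= 81(cos 0° + i sin 0°)
= 81


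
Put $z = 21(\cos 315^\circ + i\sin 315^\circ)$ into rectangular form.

a = r cos θ = 21 * sqrt(2)/2 = 21*sqrt(2)/2
b = r sin θ = 21 * -sqrt(2)/2 = -21*sqrt(2)/2
z = 21*sqrt(2)/2 - (21*sqrt(2)/2)i


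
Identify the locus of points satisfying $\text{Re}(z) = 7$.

Re(z) = x where z = x + yi; the equation x = 7 is satisfied by all points with that x-coordinate
Locus: Vertical line x = 7


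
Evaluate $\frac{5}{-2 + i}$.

Multiply numerator and denominator by conjugate (-2 - i):
= (5)(-2 - i) / ((-2)^2 + 1^2)
= (-10 - 5i) / 5
= -2 - i


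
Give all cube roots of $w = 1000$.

|w| = 1000, arg(w) = 0°
Root modulus = 1000^(1/3) = 10
Root arguments: θ_k = (0° + 360°k)/3 for k = 0, 1, ..., 2
Roots: 10, -5 + 5*sqrt(3)i, -5 - 5*sqrt(3)i


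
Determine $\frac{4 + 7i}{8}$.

Divisor is real, so divide each part by 8:
= 1/2 + (7/8)i


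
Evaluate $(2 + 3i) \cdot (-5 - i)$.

(a1*a2 - b1*b2) + (a1*b2 + b1*a2)i
= (-10 - (-3)) + (-2 + (-15))i
= -7 - 17i


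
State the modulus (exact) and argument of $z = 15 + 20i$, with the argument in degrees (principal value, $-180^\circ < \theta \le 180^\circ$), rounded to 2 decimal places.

|z| = sqrt(15^2 + 20^2) = 25
arg(z) = arctan(b/a) = arctan(20/15) (quadrant-adjusted) = 53.13°


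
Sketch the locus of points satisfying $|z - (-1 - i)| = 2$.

|z - z0| = r describes a circle centered at z0 with radius r
Here z0 = -1 - i and r = 2
Locus: Circle centered at (-1, -1) with radius 2


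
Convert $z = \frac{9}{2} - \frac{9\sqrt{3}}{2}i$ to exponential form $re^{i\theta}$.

r = |z| = sqrt((9/2)^2 + (-9*sqrt(3)/2)^2) = sqrt(81/4 + 243/4) = sqrt(81) = 9
θ = arctan(b/a) = arctan(-7.7942/4.5) (quadrant-adjusted) = -60° = -π/3
z = 9e^(-i*π/3)


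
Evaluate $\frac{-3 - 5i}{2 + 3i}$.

Multiply numerator and denominator by conjugate (2 - 3i):
= (-3 - 5i)(2 - 3i) / (2^2 + 3^2)
= (-21 - i) / 13
= -21/13 - (1/13)i


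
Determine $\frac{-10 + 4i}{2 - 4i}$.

Multiply numerator and denominator by conjugate (2 + 4i):
= (-10 + 4i)(2 + 4i) / (2^2 + (-4)^2)
= (-36 - 32i) / 20
Divide through by 4: (-9 - 8i) / 5
= -9/5 - (8/5)i


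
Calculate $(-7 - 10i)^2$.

(a + bi)^2 = a^2 - b^2 + 2abi
= (-7)^2 - (-10)^2 + 2*(-7)*(-10)i
= -51 + 140i


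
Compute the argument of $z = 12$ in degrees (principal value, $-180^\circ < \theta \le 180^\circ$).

b = 0 and a > 0, so z lies on the positive real axis: θ = 0°


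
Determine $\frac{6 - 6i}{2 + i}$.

Multiply numerator and denominator by conjugate (2 - i):
= (6 - 6i)(2 - i) / (2^2 + 1^2)
= (6 - 18i) / 5
= 6/5 - (18/5)i


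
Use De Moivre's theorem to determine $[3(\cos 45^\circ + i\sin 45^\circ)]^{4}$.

By De Moivre: z^n = r^n(cos(nθ) + i sin(nθ))
= 3^4(cos(4*45°) + i sin(4*45°))
= 81(cos 180° + i sin 180°)
= -81


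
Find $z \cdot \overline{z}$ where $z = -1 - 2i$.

z * conjugate(z) = |z|^2 = a^2 + b^2
= (-1)^2 + (-2)^2 = 5


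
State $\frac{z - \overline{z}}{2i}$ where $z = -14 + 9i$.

z - conjugate(z) = 2bi
(z - conjugate(z))/(2i) = 2bi/(2i) = b = 9


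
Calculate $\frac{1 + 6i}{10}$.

Divisor is real, so divide each part by 10:
= 1/10 + (3/5)i


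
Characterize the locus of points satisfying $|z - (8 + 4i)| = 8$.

|z - z0| = r describes a circle centered at z0 with radius r
Here z0 = 8 + 4i and r = 8
Locus: Circle centered at (8, 4) with radius 8


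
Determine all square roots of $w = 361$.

|w| = 361, arg(w) = 0°
Root modulus = 361^(1/2) = 19
Root arguments: θ_k = (0° + 360°k)/2 for k = 0, 1, ..., 1
Roots: 19, -19


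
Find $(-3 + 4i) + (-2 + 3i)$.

(-3 + (-2)) + (4 + 3)i = -5 + 7i


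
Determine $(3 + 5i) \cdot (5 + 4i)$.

(a1*a2 - b1*b2) + (a1*b2 + b1*a2)i
= (15 - 20) + (12 + 25)i
= -5 + 37i


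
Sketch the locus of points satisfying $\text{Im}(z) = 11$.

Im(z) = y where z = x + yi; the equation y = 11 is satisfied by all points with that y-coordinate
Locus: Horizontal line y = 11


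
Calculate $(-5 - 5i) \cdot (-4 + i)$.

(a1*a2 - b1*b2) + (a1*b2 + b1*a2)i
= (20 - (-5)) + (-5 + 20)i
= 25 + 15i


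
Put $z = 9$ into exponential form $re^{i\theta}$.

r = |z| = sqrt((9)^2 + (0)^2) = sqrt(81 + 0) = sqrt(81) = 9
b = 0 and a > 0, so z lies on the positive real axis: θ = 0
z = 9e^(i*0) = 9


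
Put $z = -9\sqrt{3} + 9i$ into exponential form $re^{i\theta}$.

r = |z| = sqrt((-9*sqrt(3))^2 + (9)^2) = sqrt(243 + 81) = sqrt(324) = 18
θ = arctan(b/a) = arctan(9/-15.5885) (quadrant-adjusted) = 150° = 5π/6
z = 18e^(i*5π/6)


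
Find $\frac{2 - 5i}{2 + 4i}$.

Multiply numerator and denominator by conjugate (2 - 4i):
= (2 - 5i)(2 - 4i) / (2^2 + 4^2)
= (-16 - 18i) / 20
Divide through by 2: (-8 - 9i) / 10
= -4/5 - (9/10)i


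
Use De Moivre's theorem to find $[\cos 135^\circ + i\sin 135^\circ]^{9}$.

By De Moivre: z^n = r^n(cos(nθ) + i sin(nθ))
= 1^9(cos(9*135°) + i sin(9*135°))
= 1(cos 135° + i sin 135°)
= -sqrt(2)/2 + (sqrt(2)/2)i


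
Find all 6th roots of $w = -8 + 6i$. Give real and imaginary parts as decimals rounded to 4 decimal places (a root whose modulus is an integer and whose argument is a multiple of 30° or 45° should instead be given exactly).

|w| = 10, arg(w) ≈ 143.130102°
Root modulus = 10^(1/6) ≈ 1.467799
Root arguments: θ_k = (arg(w) + 360°k)/6 for k = 0, 1, ..., 5
Compute each root as (root modulus)(cos θ_k + i sin θ_k) using full-precision intermediates, then round to 4 decimal places.
Roots: 1.3424 + 0.5936i, 0.1571 + 1.4594i, -1.1853 + 0.8658i, -1.3424 - 0.5936i, -0.1571 - 1.4594i, 1.1853 - 0.8658i


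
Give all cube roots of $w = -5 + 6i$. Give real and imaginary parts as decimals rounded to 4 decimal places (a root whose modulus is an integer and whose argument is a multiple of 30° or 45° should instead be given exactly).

|w| = sqrt(61) ≈ 7.810250, arg(w) ≈ 129.805571°
Root modulus = sqrt(61)^(1/3) ≈ 1.984061
Root arguments: θ_k = (arg(w) + 360°k)/3 for k = 0, 1, ..., 2
Compute each root as (root modulus)(cos θ_k + i sin θ_k) using full-precision intermediates, then round to 4 decimal places.
Roots: 1.4447 + 1.3599i, -1.9001 + 0.5712i, 0.4554 - 1.9311i


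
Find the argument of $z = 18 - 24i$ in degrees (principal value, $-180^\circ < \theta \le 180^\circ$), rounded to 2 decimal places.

θ = arctan(b/a) = arctan(-24/18) (quadrant-adjusted) = -53.13°


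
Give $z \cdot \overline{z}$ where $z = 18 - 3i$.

z * conjugate(z) = |z|^2 = a^2 + b^2
= 18^2 + (-3)^2 = 333


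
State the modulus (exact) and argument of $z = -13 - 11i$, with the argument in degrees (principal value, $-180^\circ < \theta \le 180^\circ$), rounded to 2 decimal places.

|z| = sqrt((-13)^2 + (-11)^2) = sqrt(290)
arg(z) = arctan(b/a) = arctan(-11/-13) (quadrant-adjusted) = -139.76°


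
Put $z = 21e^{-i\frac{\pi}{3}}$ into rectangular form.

a = r cos θ = 21 * 1/2 = 21/2
b = r sin θ = 21 * -sqrt(3)/2 = -21*sqrt(3)/2
z = 21/2 - (21*sqrt(3)/2)i


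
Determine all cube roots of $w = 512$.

|w| = 512, arg(w) = 0°
Root modulus = 512^(1/3) = 8
Root arguments: θ_k = (0° + 360°k)/3 for k = 0, 1, ..., 2
Roots: 8, -4 + 4*sqrt(3)i, -4 - 4*sqrt(3)i


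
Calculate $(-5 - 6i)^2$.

(a + bi)^2 = a^2 - b^2 + 2abi
= (-5)^2 - (-6)^2 + 2*(-5)*(-6)i
= -11 + 60i


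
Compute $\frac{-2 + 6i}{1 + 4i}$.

Multiply numerator and denominator by conjugate (1 - 4i):
= (-2 + 6i)(1 - 4i) / (1^2 + 4^2)
= (22 + 14i) / 17
= 22/17 + (14/17)i


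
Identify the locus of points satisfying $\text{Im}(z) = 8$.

Im(z) = y where z = x + yi; the equation y = 8 is satisfied by all points with that y-coordinate
Locus: Horizontal line y = 8


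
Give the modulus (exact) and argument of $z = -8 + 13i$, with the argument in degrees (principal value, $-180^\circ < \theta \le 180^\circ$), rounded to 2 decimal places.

|z| = sqrt((-8)^2 + 13^2) = sqrt(233)
arg(z) = arctan(b/a) = arctan(13/-8) (quadrant-adjusted) = 121.61°


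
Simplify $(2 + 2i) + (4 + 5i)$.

(2 + 4) + (2 + 5)i = 6 + 7i


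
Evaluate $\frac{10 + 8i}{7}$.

Divisor is real, so divide each part by 7:
= 10/7 + (8/7)i


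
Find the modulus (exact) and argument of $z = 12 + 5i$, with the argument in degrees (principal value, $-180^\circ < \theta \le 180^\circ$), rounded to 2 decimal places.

|z| = sqrt(12^2 + 5^2) = 13
arg(z) = arctan(b/a) = arctan(5/12) (quadrant-adjusted) = 22.62°


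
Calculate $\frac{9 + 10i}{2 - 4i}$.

Multiply numerator and denominator by conjugate (2 + 4i):
= (9 + 10i)(2 + 4i) / (2^2 + (-4)^2)
= (-22 + 56i) / 20
Divide through by 2: (-11 + 28i) / 10
= -11/10 + (14/5)i


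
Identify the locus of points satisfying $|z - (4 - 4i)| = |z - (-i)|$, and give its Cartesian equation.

|z - z1| = |z - z2| means z is equidistant from z1 and z2,
i.e. the perpendicular bisector of the segment from (4, -4) to (0, -1) (midpoint (2, -5/2)).
With z = x + yi, square both sides:
(x - 4)^2 + (y - (-4))^2 = (x - 0)^2 + (y - (-1))^2
The x^2 and y^2 terms cancel: -8x + 6y = 1 - 32 = -31
Simplify: 8x - 6y = 31
Locus: Perpendicular bisector of the segment from (4, -4) to (0, -1): the line 8x - 6y = 31


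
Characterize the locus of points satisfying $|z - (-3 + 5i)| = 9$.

|z - z0| = r describes a circle centered at z0 with radius r
Here z0 = -3 + 5i and r = 9
Locus: Circle centered at (-3, 5) with radius 9


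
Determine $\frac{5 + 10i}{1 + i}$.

Multiply numerator and denominator by conjugate (1 - i):
= (5 + 10i)(1 - i) / (1^2 + 1^2)
= (15 + 5i) / 2
= 15/2 + (5/2)i


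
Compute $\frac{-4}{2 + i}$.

Multiply numerator and denominator by conjugate (2 - i):
= (-4)(2 - i) / (2^2 + 1^2)
= (-8 + 4i) / 5
= -8/5 + (4/5)i


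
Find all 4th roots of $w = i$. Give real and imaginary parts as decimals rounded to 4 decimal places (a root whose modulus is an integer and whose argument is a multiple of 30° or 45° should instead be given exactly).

|w| = 1, arg(w) = 90°
Root modulus = 1^(1/4) = 1
Root arguments: θ_k = (90° + 360°k)/4 for k = 0, 1, ..., 3
Compute each root as (root modulus)(cos θ_k + i sin θ_k) using full-precision intermediates, then round to 4 decimal places.
Roots: 0.9239 + 0.3827i, -0.3827 + 0.9239i, -0.9239 - 0.3827i, 0.3827 - 0.9239i


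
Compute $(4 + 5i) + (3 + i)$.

(4 + 3) + (5 + 1)i = 7 + 6i


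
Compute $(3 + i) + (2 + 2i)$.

(3 + 2) + (1 + 2)i = 5 + 3i


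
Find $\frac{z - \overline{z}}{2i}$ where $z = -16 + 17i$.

z - conjugate(z) = 2bi
(z - conjugate(z))/(2i) = 2bi/(2i) = b = 17


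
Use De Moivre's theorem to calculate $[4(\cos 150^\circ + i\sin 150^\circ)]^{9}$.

By De Moivre: z^n = r^n(cos(nθ) + i sin(nθ))
= 4^9(cos(9*150°) + i sin(9*150°))
= 262144(cos 270° + i sin 270°)
= -262144i


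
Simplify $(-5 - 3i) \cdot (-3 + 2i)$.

(a1*a2 - b1*b2) + (a1*b2 + b1*a2)i
= (15 - (-6)) + (-10 + 9)i
= 21 - i


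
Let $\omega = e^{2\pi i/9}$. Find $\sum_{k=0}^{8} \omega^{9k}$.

Since 9 divides 9, ω^9 = (ω^9)^1 = 1^1 = 1, so every term is 1.
Sum = 9 · 1 = 9


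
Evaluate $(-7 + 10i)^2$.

(a + bi)^2 = a^2 - b^2 + 2abi
= (-7)^2 - 10^2 + 2*(-7)*10i
= -51 - 140i


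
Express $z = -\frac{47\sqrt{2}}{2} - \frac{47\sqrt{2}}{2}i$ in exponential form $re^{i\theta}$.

r = |z| = sqrt((-47*sqrt(2)/2)^2 + (-47*sqrt(2)/2)^2) = sqrt(2209/2 + 2209/2) = sqrt(2209) = 47
θ = arctan(b/a) = arctan(-33.234/-33.234) (quadrant-adjusted) = 225° = 5π/4
z = 47e^(i*5π/4)


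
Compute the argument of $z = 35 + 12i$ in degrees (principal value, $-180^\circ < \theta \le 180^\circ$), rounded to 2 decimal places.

θ = arctan(b/a) = arctan(12/35) (quadrant-adjusted) = 18.92°


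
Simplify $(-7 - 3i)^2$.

(a + bi)^2 = a^2 - b^2 + 2abi
= (-7)^2 - (-3)^2 + 2*(-7)*(-3)i
= 40 + 42i


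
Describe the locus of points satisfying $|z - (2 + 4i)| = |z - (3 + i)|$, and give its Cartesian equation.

|z - z1| = |z - z2| means z is equidistant from z1 and z2,
i.e. the perpendicular bisector of the segment from (2, 4) to (3, 1) (midpoint (5/2, 5/2)).
With z = x + yi, square both sides:
(x - 2)^2 + (y - 4)^2 = (x - 3)^2 + (y - 1)^2
The x^2 and y^2 terms cancel: 2x + (-6)y = 10 - 20 = -10
Simplify: x - 3y = -5
Locus: Perpendicular bisector of the segment from (2, 4) to (3, 1): the line x - 3y = -5


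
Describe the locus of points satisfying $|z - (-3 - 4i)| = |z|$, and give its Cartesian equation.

|z - z1| = |z - z2| means z is equidistant from z1 and z2,
i.e. the perpendicular bisector of the segment from (-3, -4) to (0, 0) (midpoint (-3/2, -2)).
With z = x + yi, square both sides:
(x - (-3))^2 + (y - (-4))^2 = (x - 0)^2 + (y - 0)^2
The x^2 and y^2 terms cancel: 6x + 8y = 0 - 25 = -25
Simplify: 6x + 8y = -25
Locus: Perpendicular bisector of the segment from (-3, -4) to (0, 0): the line 6x + 8y = -25


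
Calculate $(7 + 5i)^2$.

(a + bi)^2 = a^2 - b^2 + 2abi
= 7^2 - 5^2 + 2*7*5i
= 24 + 70i


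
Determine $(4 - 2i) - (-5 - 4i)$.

(4 - (-5)) + (-2 - (-4))i = 9 + 2i


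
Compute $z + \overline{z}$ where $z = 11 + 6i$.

z + conjugate(z) = (a + bi) + (a - bi) = 2a
= 2 * 11 = 22


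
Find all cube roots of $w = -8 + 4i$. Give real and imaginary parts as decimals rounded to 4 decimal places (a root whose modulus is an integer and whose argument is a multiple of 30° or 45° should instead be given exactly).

|w| = sqrt(80) ≈ 8.944272, arg(w) ≈ 153.434949°
Root modulus = sqrt(80)^(1/3) ≈ 2.075782
Root arguments: θ_k = (arg(w) + 360°k)/3 for k = 0, 1, ..., 2
Compute each root as (root modulus)(cos θ_k + i sin θ_k) using full-precision intermediates, then round to 4 decimal places.
Roots: 1.3022 + 1.6165i, -2.0510 + 0.3195i, 0.7488 - 1.9360i


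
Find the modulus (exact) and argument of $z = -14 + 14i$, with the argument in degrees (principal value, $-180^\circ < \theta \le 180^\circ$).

|z| = sqrt((-14)^2 + 14^2) = sqrt(392)
arg(z) = arctan(b/a) = arctan(14/-14) (quadrant-adjusted) = 135°


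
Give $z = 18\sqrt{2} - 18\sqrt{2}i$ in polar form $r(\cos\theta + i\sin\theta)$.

r = |z| = sqrt(a^2 + b^2) = sqrt((18*sqrt(2))^2 + (-18*sqrt(2))^2) = sqrt(648 + 648) = sqrt(1296) = 36
θ = arctan(b/a) = arctan(-25.4558/25.4558) (quadrant-adjusted) = 315°
z = 36(cos 315° + i sin 315°)


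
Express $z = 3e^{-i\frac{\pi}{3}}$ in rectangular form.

a = r cos θ = 3 * 1/2 = 3/2
b = r sin θ = 3 * -sqrt(3)/2 = -3*sqrt(3)/2
z = 3/2 - (3*sqrt(3)/2)i


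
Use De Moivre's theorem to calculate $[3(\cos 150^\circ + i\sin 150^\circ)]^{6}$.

By De Moivre: z^n = r^n(cos(nθ) + i sin(nθ))
= 3^6(cos(6*150°) + i sin(6*150°))
= 729(cos 180° + i sin 180°)
= -729


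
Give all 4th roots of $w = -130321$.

|w| = 130321, arg(w) = 180°
Root modulus = 130321^(1/4) = 19
Root arguments: θ_k = (180° + 360°k)/4 for k = 0, 1, ..., 3
Roots: 19*sqrt(2)/2 + (19*sqrt(2)/2)i, -19*sqrt(2)/2 + (19*sqrt(2)/2)i, -19*sqrt(2)/2 - (19*sqrt(2)/2)i, 19*sqrt(2)/2 - (19*sqrt(2)/2)i


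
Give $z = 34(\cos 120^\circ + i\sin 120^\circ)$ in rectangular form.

a = r cos θ = 34 * -1/2 = -17
b = r sin θ = 34 * sqrt(3)/2 = 17*sqrt(3)
z = -17 + 17*sqrt(3)i


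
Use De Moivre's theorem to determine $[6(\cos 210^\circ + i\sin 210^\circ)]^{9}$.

By De Moivre: z^n = r^n(cos(nθ) + i sin(nθ))
= 6^9(cos(9*210°) + i sin(9*210°))
= 10077696(cos 90° + i sin 90°)
= 10077696i


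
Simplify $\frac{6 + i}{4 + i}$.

Multiply numerator and denominator by conjugate (4 - i):
= (6 + i)(4 - i) / (4^2 + 1^2)
= (25 - 2i) / 17
= 25/17 - (2/17)i


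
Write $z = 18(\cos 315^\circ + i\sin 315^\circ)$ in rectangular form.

a = r cos θ = 18 * sqrt(2)/2 = 9*sqrt(2)
b = r sin θ = 18 * -sqrt(2)/2 = -9*sqrt(2)
z = 9*sqrt(2) - 9*sqrt(2)i


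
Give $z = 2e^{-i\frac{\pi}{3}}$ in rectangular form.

a = r cos θ = 2 * 1/2 = 1
b = r sin θ = 2 * -sqrt(3)/2 = -sqrt(3)
z = 1 - sqrt(3)i


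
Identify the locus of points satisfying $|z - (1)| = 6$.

|z - z0| = r describes a circle centered at z0 with radius r
Here z0 = 1 and r = 6
Locus: Circle centered at (1, 0) with radius 6


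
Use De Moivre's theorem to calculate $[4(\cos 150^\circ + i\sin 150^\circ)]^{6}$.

By De Moivre: z^n = r^n(cos(nθ) + i sin(nθ))
= 4^6(cos(6*150°) + i sin(6*150°))
= 4096(cos 180° + i sin 180°)
= -4096


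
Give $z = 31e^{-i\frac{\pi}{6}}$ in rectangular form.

a = r cos θ = 31 * sqrt(3)/2 = 31*sqrt(3)/2
b = r sin θ = 31 * -1/2 = -31/2
z = 31*sqrt(3)/2 - (31/2)i


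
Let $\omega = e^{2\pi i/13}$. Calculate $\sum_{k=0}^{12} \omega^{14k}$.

Let ζ = ω^14 = e^(2πi·14/13). Since 13 ∤ 14, ζ ≠ 1.
Sum = Σ_{k=0}^{12} ζ^k = (ζ^13 - 1)/(ζ - 1) = (ω^{14·13} - 1)/(ζ - 1) = (1 - 1)/(ζ - 1) = 0


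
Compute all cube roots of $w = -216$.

|w| = 216, arg(w) = 180°
Root modulus = 216^(1/3) = 6
Root arguments: θ_k = (180° + 360°k)/3 for k = 0, 1, ..., 2
Roots: 3 + 3*sqrt(3)i, -6, 3 - 3*sqrt(3)i


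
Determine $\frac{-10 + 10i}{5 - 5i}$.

Multiply numerator and denominator by conjugate (5 + 5i):
= (-10 + 10i)(5 + 5i) / (5^2 + (-5)^2)
= (-100) / 50
= -2


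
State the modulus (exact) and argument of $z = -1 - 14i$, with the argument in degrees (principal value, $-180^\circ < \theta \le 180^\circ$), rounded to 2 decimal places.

|z| = sqrt((-1)^2 + (-14)^2) = sqrt(197)
arg(z) = arctan(b/a) = arctan(-14/-1) (quadrant-adjusted) = -94.09°


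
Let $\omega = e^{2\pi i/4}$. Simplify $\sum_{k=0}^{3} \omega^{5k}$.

Let ζ = ω^5 = e^(2πi·5/4). Since 4 ∤ 5, ζ ≠ 1.
Sum = Σ_{k=0}^{3} ζ^k = (ζ^4 - 1)/(ζ - 1) = (ω^{5·4} - 1)/(ζ - 1) = (1 - 1)/(ζ - 1) = 0


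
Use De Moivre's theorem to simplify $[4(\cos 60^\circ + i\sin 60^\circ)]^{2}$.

By De Moivre: z^n = r^n(cos(nθ) + i sin(nθ))
= 4^2(cos(2*60°) + i sin(2*60°))
= 16(cos 120° + i sin 120°)
= -8 + 8*sqrt(3)i


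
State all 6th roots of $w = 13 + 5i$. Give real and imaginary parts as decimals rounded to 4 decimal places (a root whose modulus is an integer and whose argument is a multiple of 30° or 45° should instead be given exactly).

|w| = sqrt(194) ≈ 13.928388, arg(w) ≈ 21.037511°
Root modulus = sqrt(194)^(1/6) ≈ 1.551137
Root arguments: θ_k = (arg(w) + 360°k)/6 for k = 0, 1, ..., 5
Compute each root as (root modulus)(cos θ_k + i sin θ_k) using full-precision intermediates, then round to 4 decimal places.
Roots: 1.5482 + 0.0949i, 0.6920 + 1.3882i, -0.8563 + 1.2934i, -1.5482 - 0.0949i, -0.6920 - 1.3882i, 0.8563 - 1.2934i


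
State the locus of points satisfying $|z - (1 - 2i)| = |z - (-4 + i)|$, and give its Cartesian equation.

|z - z1| = |z - z2| means z is equidistant from z1 and z2,
i.e. the perpendicular bisector of the segment from (1, -2) to (-4, 1) (midpoint (-3/2, -1/2)).
With z = x + yi, square both sides:
(x - 1)^2 + (y - (-2))^2 = (x - (-4))^2 + (y - 1)^2
The x^2 and y^2 terms cancel: -10x + 6y = 17 - 5 = 12
Simplify: 5x - 3y = -6
Locus: Perpendicular bisector of the segment from (1, -2) to (-4, 1): the line 5x - 3y = -6


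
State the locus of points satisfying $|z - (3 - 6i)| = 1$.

|z - z0| = r describes a circle centered at z0 with radius r
Here z0 = 3 - 6i and r = 1
Locus: Circle centered at (3, -6) with radius 1


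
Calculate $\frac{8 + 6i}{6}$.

Divisor is real, so divide each part by 6:
= 4/3 + i


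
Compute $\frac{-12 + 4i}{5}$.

Divisor is real, so divide each part by 5:
= -12/5 + (4/5)i


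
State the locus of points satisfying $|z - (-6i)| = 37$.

|z - z0| = r describes a circle centered at z0 with radius r
Here z0 = -6i and r = 37
Locus: Circle centered at (0, -6) with radius 37


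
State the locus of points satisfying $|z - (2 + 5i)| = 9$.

|z - z0| = r describes a circle centered at z0 with radius r
Here z0 = 2 + 5i and r = 9
Locus: Circle centered at (2, 5) with radius 9


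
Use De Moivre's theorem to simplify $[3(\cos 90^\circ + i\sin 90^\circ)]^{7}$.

By De Moivre: z^n = r^n(cos(nθ) + i sin(nθ))
= 3^7(cos(7*90°) + i sin(7*90°))
= 2187(cos 270° + i sin 270°)
= -2187i


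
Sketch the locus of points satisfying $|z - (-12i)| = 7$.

|z - z0| = r describes a circle centered at z0 with radius r
Here z0 = -12i and r = 7
Locus: Circle centered at (0, -12) with radius 7


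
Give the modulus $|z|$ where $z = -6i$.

|z| = sqrt(a^2 + b^2) = sqrt(0^2 + (-6)^2) = sqrt(36) = 6


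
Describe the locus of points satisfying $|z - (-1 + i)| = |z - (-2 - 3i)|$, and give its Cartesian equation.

|z - z1| = |z - z2| means z is equidistant from z1 and z2,
i.e. the perpendicular bisector of the segment from (-1, 1) to (-2, -3) (midpoint (-3/2, -1)).
With z = x + yi, square both sides:
(x - (-1))^2 + (y - 1)^2 = (x - (-2))^2 + (y - (-3))^2
The x^2 and y^2 terms cancel: -2x + (-8)y = 13 - 2 = 11
Simplify: 2x + 8y = -11
Locus: Perpendicular bisector of the segment from (-1, 1) to (-2, -3): the line 2x + 8y = -11


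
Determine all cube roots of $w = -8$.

|w| = 8, arg(w) = 180°
Root modulus = 8^(1/3) = 2
Root arguments: θ_k = (180° + 360°k)/3 for k = 0, 1, ..., 2
Roots: 1 + sqrt(3)i, -2, 1 - sqrt(3)i


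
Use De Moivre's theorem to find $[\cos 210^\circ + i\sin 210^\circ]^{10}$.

By De Moivre: z^n = r^n(cos(nθ) + i sin(nθ))
= 1^10(cos(10*210°) + i sin(10*210°))
= 1(cos 300° + i sin 300°)
= 1/2 - (sqrt(3)/2)i


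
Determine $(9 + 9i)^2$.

(a + bi)^2 = a^2 - b^2 + 2abi
= 9^2 - 9^2 + 2*9*9i
= 162i


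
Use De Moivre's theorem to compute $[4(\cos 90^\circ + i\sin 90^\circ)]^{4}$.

By De Moivre: z^n = r^n(cos(nθ) + i sin(nθ))
= 4^4(cos(4*90°) + i sin(4*90°))
= 256(cos 0° + i sin 0°)
= 256


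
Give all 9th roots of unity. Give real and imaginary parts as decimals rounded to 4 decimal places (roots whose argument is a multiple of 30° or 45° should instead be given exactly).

ω_k = e^(2πik/9) = cos(2πk/9) + i sin(2πk/9) for k = 0, 1, ..., 8
Roots: 1, 0.7660 + 0.6428i, 0.1736 + 0.9848i, -1/2 + (sqrt(3)/2)i, -0.9397 + 0.3420i, -0.9397 - 0.3420i, -1/2 - (sqrt(3)/2)i, 0.1736 - 0.9848i, 0.7660 - 0.6428i


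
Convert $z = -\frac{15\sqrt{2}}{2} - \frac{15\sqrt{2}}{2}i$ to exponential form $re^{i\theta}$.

r = |z| = sqrt((-15*sqrt(2)/2)^2 + (-15*sqrt(2)/2)^2) = sqrt(225/2 + 225/2) = sqrt(225) = 15
θ = arctan(b/a) = arctan(-10.6066/-10.6066) (quadrant-adjusted) = -135° = -3π/4
z = 15e^(-i*3π/4)


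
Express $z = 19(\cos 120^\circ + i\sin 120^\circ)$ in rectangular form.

a = r cos θ = 19 * -1/2 = -19/2
b = r sin θ = 19 * sqrt(3)/2 = 19*sqrt(3)/2
z = -19/2 + (19*sqrt(3)/2)i


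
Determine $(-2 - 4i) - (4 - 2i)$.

(-2 - 4) + (-4 - (-2))i = -6 - 2i


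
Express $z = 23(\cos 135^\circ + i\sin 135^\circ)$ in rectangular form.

a = r cos θ = 23 * -sqrt(2)/2 = -23*sqrt(2)/2
b = r sin θ = 23 * sqrt(2)/2 = 23*sqrt(2)/2
z = -23*sqrt(2)/2 + (23*sqrt(2)/2)i


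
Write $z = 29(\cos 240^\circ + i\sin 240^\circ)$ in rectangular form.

a = r cos θ = 29 * -1/2 = -29/2
b = r sin θ = 29 * -sqrt(3)/2 = -29*sqrt(3)/2
z = -29/2 - (29*sqrt(3)/2)i


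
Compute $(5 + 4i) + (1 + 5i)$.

(5 + 1) + (4 + 5)i = 6 + 9i


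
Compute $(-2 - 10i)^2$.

(a + bi)^2 = a^2 - b^2 + 2abi
= (-2)^2 - (-10)^2 + 2*(-2)*(-10)i
= -96 + 40i


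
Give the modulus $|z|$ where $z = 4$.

|z| = sqrt(a^2 + b^2) = sqrt(4^2 + 0^2) = sqrt(16) = 4


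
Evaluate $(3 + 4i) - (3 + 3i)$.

(3 - 3) + (4 - 3)i = i


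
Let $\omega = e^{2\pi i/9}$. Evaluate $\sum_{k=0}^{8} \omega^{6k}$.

Let ζ = ω^6 = e^(2πi·6/9). Since 9 ∤ 6, ζ ≠ 1.
Sum = Σ_{k=0}^{8} ζ^k = (ζ^9 - 1)/(ζ - 1) = (ω^{6·9} - 1)/(ζ - 1) = (1 - 1)/(ζ - 1) = 0


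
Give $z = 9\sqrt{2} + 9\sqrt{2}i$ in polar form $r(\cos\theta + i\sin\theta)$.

r = |z| = sqrt(a^2 + b^2) = sqrt((9*sqrt(2))^2 + (9*sqrt(2))^2) = sqrt(162 + 162) = sqrt(324) = 18
θ = arctan(b/a) = arctan(12.7279/12.7279) (quadrant-adjusted) = 45°
z = 18(cos 45° + i sin 45°)


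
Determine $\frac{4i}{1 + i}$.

Multiply numerator and denominator by conjugate (1 - i):
= (4i)(1 - i) / (1^2 + 1^2)
= (4 + 4i) / 2
= 2 + 2i


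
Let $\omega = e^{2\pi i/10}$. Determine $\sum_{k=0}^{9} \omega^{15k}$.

Let ζ = ω^15 = e^(2πi·15/10). Since 10 ∤ 15, ζ ≠ 1.
Sum = Σ_{k=0}^{9} ζ^k = (ζ^10 - 1)/(ζ - 1) = (ω^{15·10} - 1)/(ζ - 1) = (1 - 1)/(ζ - 1) = 0


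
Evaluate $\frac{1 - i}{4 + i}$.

Multiply numerator and denominator by conjugate (4 - i):
= (1 - i)(4 - i) / (4^2 + 1^2)
= (3 - 5i) / 17
= 3/17 - (5/17)i


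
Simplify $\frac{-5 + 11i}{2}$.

Divisor is real, so divide each part by 2:
= -5/2 + (11/2)i


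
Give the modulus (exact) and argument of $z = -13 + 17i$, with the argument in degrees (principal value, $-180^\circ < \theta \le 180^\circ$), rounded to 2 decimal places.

|z| = sqrt((-13)^2 + 17^2) = sqrt(458)
arg(z) = arctan(b/a) = arctan(17/-13) (quadrant-adjusted) = 127.41°


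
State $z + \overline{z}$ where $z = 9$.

z + conjugate(z) = (a + bi) + (a - bi) = 2a
= 2 * 9 = 18


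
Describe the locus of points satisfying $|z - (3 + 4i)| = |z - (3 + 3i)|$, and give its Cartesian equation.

|z - z1| = |z - z2| means z is equidistant from z1 and z2,
i.e. the perpendicular bisector of the segment from (3, 4) to (3, 3) (midpoint (3, 7/2)).
With z = x + yi, square both sides:
(x - 3)^2 + (y - 4)^2 = (x - 3)^2 + (y - 3)^2
The x^2 and y^2 terms cancel: 0x + (-2)y = 18 - 25 = -7
Simplify: y = 7/2
Locus: Perpendicular bisector of the segment from (3, 4) to (3, 3): the line y = 7/2


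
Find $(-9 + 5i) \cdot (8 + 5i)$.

(a1*a2 - b1*b2) + (a1*b2 + b1*a2)i
= (-72 - 25) + (-45 + 40)i
= -97 - 5i


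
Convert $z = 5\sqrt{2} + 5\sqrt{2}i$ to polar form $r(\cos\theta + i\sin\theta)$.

r = |z| = sqrt(a^2 + b^2) = sqrt((5*sqrt(2))^2 + (5*sqrt(2))^2) = sqrt(50 + 50) = sqrt(100) = 10
θ = arctan(b/a) = arctan(7.0711/7.0711) (quadrant-adjusted) = 45°
z = 10(cos 45° + i sin 45°)


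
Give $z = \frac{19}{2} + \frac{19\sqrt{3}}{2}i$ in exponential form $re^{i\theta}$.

r = |z| = sqrt((19/2)^2 + (19*sqrt(3)/2)^2) = sqrt(361/4 + 1083/4) = sqrt(361) = 19
θ = arctan(b/a) = arctan(16.4545/9.5) (quadrant-adjusted) = 60° = π/3
z = 19e^(i*π/3)


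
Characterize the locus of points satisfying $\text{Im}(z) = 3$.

Im(z) = y where z = x + yi; the equation y = 3 is satisfied by all points with that y-coordinate
Locus: Horizontal line y = 3


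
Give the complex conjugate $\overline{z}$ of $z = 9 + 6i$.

If z = a + bi, then conjugate(z) = a - bi
conjugate(9 + 6i) = 9 - 6i


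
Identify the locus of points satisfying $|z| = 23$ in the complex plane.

|z| = 23 means sqrt(x^2 + y^2) = 23
This is a circle of radius 23 centered at the origin


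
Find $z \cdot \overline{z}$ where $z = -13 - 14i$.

z * conjugate(z) = |z|^2 = a^2 + b^2
= (-13)^2 + (-14)^2 = 365


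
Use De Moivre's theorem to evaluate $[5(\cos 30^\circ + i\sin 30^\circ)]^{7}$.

By De Moivre: z^n = r^n(cos(nθ) + i sin(nθ))
= 5^7(cos(7*30°) + i sin(7*30°))
= 78125(cos 210° + i sin 210°)
= -78125*sqrt(3)/2 - (78125/2)i


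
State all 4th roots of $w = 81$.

|w| = 81, arg(w) = 0°
Root modulus = 81^(1/4) = 3
Root arguments: θ_k = (0° + 360°k)/4 for k = 0, 1, ..., 3
Roots: 3, 3i, -3, -3i


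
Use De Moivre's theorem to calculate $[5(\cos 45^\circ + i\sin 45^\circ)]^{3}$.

By De Moivre: z^n = r^n(cos(nθ) + i sin(nθ))
= 5^3(cos(3*45°) + i sin(3*45°))
= 125(cos 135° + i sin 135°)
= -125*sqrt(2)/2 + (125*sqrt(2)/2)i


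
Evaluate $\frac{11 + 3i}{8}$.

Divisor is real, so divide each part by 8:
= 11/8 + (3/8)i


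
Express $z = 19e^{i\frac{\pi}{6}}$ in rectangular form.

a = r cos θ = 19 * sqrt(3)/2 = 19*sqrt(3)/2
b = r sin θ = 19 * 1/2 = 19/2
z = 19*sqrt(3)/2 + (19/2)i


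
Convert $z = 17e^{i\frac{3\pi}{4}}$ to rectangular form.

a = r cos θ = 17 * -sqrt(2)/2 = -17*sqrt(2)/2
b = r sin θ = 17 * sqrt(2)/2 = 17*sqrt(2)/2
z = -17*sqrt(2)/2 + (17*sqrt(2)/2)i


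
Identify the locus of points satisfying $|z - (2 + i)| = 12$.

|z - z0| = r describes a circle centered at z0 with radius r
Here z0 = 2 + i and r = 12
Locus: Circle centered at (2, 1) with radius 12


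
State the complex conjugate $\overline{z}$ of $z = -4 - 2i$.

If z = a + bi, then conjugate(z) = a - bi
conjugate(-4 - 2i) = -4 + 2i


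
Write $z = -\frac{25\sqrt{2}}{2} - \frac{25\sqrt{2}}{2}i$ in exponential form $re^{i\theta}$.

r = |z| = sqrt((-25*sqrt(2)/2)^2 + (-25*sqrt(2)/2)^2) = sqrt(625/2 + 625/2) = sqrt(625) = 25
θ = arctan(b/a) = arctan(-17.6777/-17.6777) (quadrant-adjusted) = -135° = -3π/4
z = 25e^(-i*3π/4)


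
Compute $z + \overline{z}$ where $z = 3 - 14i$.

z + conjugate(z) = (a + bi) + (a - bi) = 2a
= 2 * 3 = 6


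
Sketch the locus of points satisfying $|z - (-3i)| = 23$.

|z - z0| = r describes a circle centered at z0 with radius r
Here z0 = -3i and r = 23
Locus: Circle centered at (0, -3) with radius 23


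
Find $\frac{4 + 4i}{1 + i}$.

Multiply numerator and denominator by conjugate (1 - i):
= (4 + 4i)(1 - i) / (1^2 + 1^2)
= (8) / 2
= 4


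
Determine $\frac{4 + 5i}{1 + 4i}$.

Multiply numerator and denominator by conjugate (1 - 4i):
= (4 + 5i)(1 - 4i) / (1^2 + 4^2)
= (24 - 11i) / 17
= 24/17 - (11/17)i


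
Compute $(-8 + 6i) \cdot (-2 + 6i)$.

(a1*a2 - b1*b2) + (a1*b2 + b1*a2)i
= (16 - 36) + (-48 + (-12))i
= -20 - 60i


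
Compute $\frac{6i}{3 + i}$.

Multiply numerator and denominator by conjugate (3 - i):
= (6i)(3 - i) / (3^2 + 1^2)
= (6 + 18i) / 10
Divide through by 2: (3 + 9i) / 5
= 3/5 + (9/5)i


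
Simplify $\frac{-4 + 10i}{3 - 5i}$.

Multiply numerator and denominator by conjugate (3 + 5i):
= (-4 + 10i)(3 + 5i) / (3^2 + (-5)^2)
= (-62 + 10i) / 34
Divide through by 2: (-31 + 5i) / 17
= -31/17 + (5/17)i


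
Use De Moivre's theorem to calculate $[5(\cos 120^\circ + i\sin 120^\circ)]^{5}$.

By De Moivre: z^n = r^n(cos(nθ) + i sin(nθ))
= 5^5(cos(5*120°) + i sin(5*120°))
= 3125(cos 240° + i sin 240°)
= -3125/2 - (3125*sqrt(3)/2)i


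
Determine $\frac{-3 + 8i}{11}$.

Divisor is real, so divide each part by 11:
= -3/11 + (8/11)i


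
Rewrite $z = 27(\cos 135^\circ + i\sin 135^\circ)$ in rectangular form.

a = r cos θ = 27 * -sqrt(2)/2 = -27*sqrt(2)/2
b = r sin θ = 27 * sqrt(2)/2 = 27*sqrt(2)/2
z = -27*sqrt(2)/2 + (27*sqrt(2)/2)i


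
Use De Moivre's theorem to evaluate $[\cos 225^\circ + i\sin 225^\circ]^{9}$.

By De Moivre: z^n = r^n(cos(nθ) + i sin(nθ))
= 1^9(cos(9*225°) + i sin(9*225°))
= 1(cos 225° + i sin 225°)
= -sqrt(2)/2 - (sqrt(2)/2)i


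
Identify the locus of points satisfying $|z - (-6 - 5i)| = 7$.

|z - z0| = r describes a circle centered at z0 with radius r
Here z0 = -6 - 5i and r = 7
Locus: Circle centered at (-6, -5) with radius 7


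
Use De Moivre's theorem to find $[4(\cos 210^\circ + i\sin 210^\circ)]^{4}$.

By De Moivre: z^n = r^n(cos(nθ) + i sin(nθ))
= 4^4(cos(4*210°) + i sin(4*210°))
= 256(cos 120° + i sin 120°)
= -128 + 128*sqrt(3)i


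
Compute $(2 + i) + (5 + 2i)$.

(2 + 5) + (1 + 2)i = 7 + 3i


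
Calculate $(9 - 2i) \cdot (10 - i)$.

(a1*a2 - b1*b2) + (a1*b2 + b1*a2)i
= (90 - 2) + (-9 + (-20))i
= 88 - 29i


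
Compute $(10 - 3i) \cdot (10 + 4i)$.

(a1*a2 - b1*b2) + (a1*b2 + b1*a2)i
= (100 - (-12)) + (40 + (-30))i
= 112 + 10i


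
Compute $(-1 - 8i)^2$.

(a + bi)^2 = a^2 - b^2 + 2abi
= (-1)^2 - (-8)^2 + 2*(-1)*(-8)i
= -63 + 16i


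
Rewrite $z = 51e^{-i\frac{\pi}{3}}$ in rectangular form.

a = r cos θ = 51 * 1/2 = 51/2
b = r sin θ = 51 * -sqrt(3)/2 = -51*sqrt(3)/2
z = 51/2 - (51*sqrt(3)/2)i


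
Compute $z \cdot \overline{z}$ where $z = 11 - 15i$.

z * conjugate(z) = |z|^2 = a^2 + b^2
= 11^2 + (-15)^2 = 346


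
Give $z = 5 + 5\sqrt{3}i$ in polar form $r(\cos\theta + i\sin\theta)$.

r = |z| = sqrt(a^2 + b^2) = sqrt((5)^2 + (5*sqrt(3))^2) = sqrt(25 + 75) = sqrt(100) = 10
θ = arctan(b/a) = arctan(8.6603/5) (quadrant-adjusted) = 60°
z = 10(cos 60° + i sin 60°)


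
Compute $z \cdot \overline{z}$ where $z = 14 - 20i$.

z * conjugate(z) = |z|^2 = a^2 + b^2
= 14^2 + (-20)^2 = 596


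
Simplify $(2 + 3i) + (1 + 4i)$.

(2 + 1) + (3 + 4)i = 3 + 7i


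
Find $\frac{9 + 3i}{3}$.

Divisor is real, so divide each part by 3:
= 3 + i


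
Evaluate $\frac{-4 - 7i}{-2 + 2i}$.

Multiply numerator and denominator by conjugate (-2 - 2i):
= (-4 - 7i)(-2 - 2i) / ((-2)^2 + 2^2)
= (-6 + 22i) / 8
Divide through by 2: (-3 + 11i) / 4
= -3/4 + (11/4)i


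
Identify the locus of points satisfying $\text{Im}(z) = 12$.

Im(z) = y where z = x + yi; the equation y = 12 is satisfied by all points with that y-coordinate
Locus: Horizontal line y = 12


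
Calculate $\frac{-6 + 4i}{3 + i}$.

Multiply numerator and denominator by conjugate (3 - i):
= (-6 + 4i)(3 - i) / (3^2 + 1^2)
= (-14 + 18i) / 10
Divide through by 2: (-7 + 9i) / 5
= -7/5 + (9/5)i


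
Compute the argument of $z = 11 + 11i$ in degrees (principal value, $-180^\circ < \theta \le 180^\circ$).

θ = arctan(b/a) = arctan(11/11) (quadrant-adjusted) = 45°


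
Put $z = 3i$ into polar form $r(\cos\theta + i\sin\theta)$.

r = |z| = sqrt(a^2 + b^2) = sqrt((0)^2 + (3)^2) = sqrt(0 + 9) = sqrt(9) = 3
a = 0 and b > 0, so z lies on the positive imaginary axis: θ = 90°
z = 3(cos 90° + i sin 90°)


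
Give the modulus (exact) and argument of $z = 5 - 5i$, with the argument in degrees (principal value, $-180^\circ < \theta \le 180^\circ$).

|z| = sqrt(5^2 + (-5)^2) = sqrt(50)
arg(z) = arctan(b/a) = arctan(-5/5) (quadrant-adjusted) = -45°


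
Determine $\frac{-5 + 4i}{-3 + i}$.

Multiply numerator and denominator by conjugate (-3 - i):
= (-5 + 4i)(-3 - i) / ((-3)^2 + 1^2)
= (19 - 7i) / 10
= 19/10 - (7/10)i


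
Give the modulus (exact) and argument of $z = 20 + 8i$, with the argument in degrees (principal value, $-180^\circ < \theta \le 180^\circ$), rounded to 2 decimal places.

|z| = sqrt(20^2 + 8^2) = sqrt(464)
arg(z) = arctan(b/a) = arctan(8/20) (quadrant-adjusted) = 21.80°


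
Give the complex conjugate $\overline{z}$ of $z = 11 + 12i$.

If z = a + bi, then conjugate(z) = a - bi
conjugate(11 + 12i) = 11 - 12i


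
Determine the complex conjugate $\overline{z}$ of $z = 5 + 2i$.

If z = a + bi, then conjugate(z) = a - bi
conjugate(5 + 2i) = 5 - 2i


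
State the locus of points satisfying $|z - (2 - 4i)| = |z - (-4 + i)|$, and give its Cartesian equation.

|z - z1| = |z - z2| means z is equidistant from z1 and z2,
i.e. the perpendicular bisector of the segment from (2, -4) to (-4, 1) (midpoint (-1, -3/2)).
With z = x + yi, square both sides:
(x - 2)^2 + (y - (-4))^2 = (x - (-4))^2 + (y - 1)^2
The x^2 and y^2 terms cancel: -12x + 10y = 17 - 20 = -3
Simplify: 12x - 10y = 3
Locus: Perpendicular bisector of the segment from (2, -4) to (-4, 1): the line 12x - 10y = 3


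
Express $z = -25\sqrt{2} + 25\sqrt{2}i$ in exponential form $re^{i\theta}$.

r = |z| = sqrt((-25*sqrt(2))^2 + (25*sqrt(2))^2) = sqrt(1250 + 1250) = sqrt(2500) = 50
θ = arctan(b/a) = arctan(35.3553/-35.3553) (quadrant-adjusted) = 135° = 3π/4
z = 50e^(i*3π/4)


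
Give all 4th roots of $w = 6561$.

|w| = 6561, arg(w) = 0°
Root modulus = 6561^(1/4) = 9
Root arguments: θ_k = (0° + 360°k)/4 for k = 0, 1, ..., 3
Roots: 9, 9i, -9, -9i


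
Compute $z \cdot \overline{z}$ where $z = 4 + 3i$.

z * conjugate(z) = |z|^2 = a^2 + b^2
= 4^2 + 3^2 = 25


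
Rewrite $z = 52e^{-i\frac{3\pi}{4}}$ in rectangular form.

a = r cos θ = 52 * -sqrt(2)/2 = -26*sqrt(2)
b = r sin θ = 52 * -sqrt(2)/2 = -26*sqrt(2)
z = -26*sqrt(2) - 26*sqrt(2)i


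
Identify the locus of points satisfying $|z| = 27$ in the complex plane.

|z| = 27 means sqrt(x^2 + y^2) = 27
This is a circle of radius 27 centered at the origin


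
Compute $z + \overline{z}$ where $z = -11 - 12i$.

z + conjugate(z) = (a + bi) + (a - bi) = 2a
= 2 * (-11) = -22


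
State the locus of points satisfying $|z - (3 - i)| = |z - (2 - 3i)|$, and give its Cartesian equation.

|z - z1| = |z - z2| means z is equidistant from z1 and z2,
i.e. the perpendicular bisector of the segment from (3, -1) to (2, -3) (midpoint (5/2, -2)).
With z = x + yi, square both sides:
(x - 3)^2 + (y - (-1))^2 = (x - 2)^2 + (y - (-3))^2
The x^2 and y^2 terms cancel: -2x + (-4)y = 13 - 10 = 3
Simplify: 2x + 4y = -3
Locus: Perpendicular bisector of the segment from (3, -1) to (2, -3): the line 2x + 4y = -3


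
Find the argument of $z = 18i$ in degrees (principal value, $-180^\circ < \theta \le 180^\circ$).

a = 0 and b > 0, so z lies on the positive imaginary axis: θ = 90°


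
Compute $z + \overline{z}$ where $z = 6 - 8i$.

z + conjugate(z) = (a + bi) + (a - bi) = 2a
= 2 * 6 = 12


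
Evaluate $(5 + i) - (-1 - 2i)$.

(5 - (-1)) + (1 - (-2))i = 6 + 3i


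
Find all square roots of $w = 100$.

|w| = 100, arg(w) = 0°
Root modulus = 100^(1/2) = 10
Root arguments: θ_k = (0° + 360°k)/2 for k = 0, 1, ..., 1
Roots: 10, -10


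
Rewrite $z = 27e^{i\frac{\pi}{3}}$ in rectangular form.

a = r cos θ = 27 * 1/2 = 27/2
b = r sin θ = 27 * sqrt(3)/2 = 27*sqrt(3)/2
z = 27/2 + (27*sqrt(3)/2)i


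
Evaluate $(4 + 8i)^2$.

(a + bi)^2 = a^2 - b^2 + 2abi
= 4^2 - 8^2 + 2*4*8i
= -48 + 64i
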